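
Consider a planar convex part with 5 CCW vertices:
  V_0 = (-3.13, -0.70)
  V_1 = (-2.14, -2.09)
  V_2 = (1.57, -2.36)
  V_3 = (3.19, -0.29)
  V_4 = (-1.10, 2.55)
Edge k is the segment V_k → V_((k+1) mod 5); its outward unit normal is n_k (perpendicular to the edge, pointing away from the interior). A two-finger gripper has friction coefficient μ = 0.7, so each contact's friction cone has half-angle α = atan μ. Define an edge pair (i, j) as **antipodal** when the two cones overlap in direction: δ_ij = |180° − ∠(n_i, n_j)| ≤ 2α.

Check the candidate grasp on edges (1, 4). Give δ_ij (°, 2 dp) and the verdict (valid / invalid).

α = atan 0.7 = 34.99°;  2α = 69.98°
edge 1: e_1 = (+3.71, -0.27);  n_1 = (-0.0726, -0.9974)
edge 4: e_4 = (-2.03, -3.25);  n_4 = (-0.8481, +0.5298)
∠(n_1, n_4) = 117.83°
δ = |180° − 117.83°| = 62.17°
62.17° ≤ 2α = 69.98°  →  valid

δ = 62.17°, valid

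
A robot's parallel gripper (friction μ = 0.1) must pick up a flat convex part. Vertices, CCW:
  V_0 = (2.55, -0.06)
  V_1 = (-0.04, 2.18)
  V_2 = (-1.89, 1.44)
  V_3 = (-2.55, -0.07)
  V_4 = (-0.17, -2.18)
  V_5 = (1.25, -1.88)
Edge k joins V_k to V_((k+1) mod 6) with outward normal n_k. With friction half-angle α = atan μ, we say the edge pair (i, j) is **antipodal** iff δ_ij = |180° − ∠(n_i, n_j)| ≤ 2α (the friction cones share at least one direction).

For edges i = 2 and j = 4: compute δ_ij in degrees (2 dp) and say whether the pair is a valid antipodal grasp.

α = atan 0.1 = 5.71°;  2α = 11.42°
edge 2: e_2 = (-0.66, -1.51);  n_2 = (-0.9163, +0.4005)
edge 4: e_4 = (+1.42, +0.30);  n_4 = (+0.2067, -0.9784)
∠(n_2, n_4) = 125.54°
δ = |180° − 125.54°| = 54.46°
54.46° > 2α = 11.42°  →  invalid

δ = 54.46°, invalid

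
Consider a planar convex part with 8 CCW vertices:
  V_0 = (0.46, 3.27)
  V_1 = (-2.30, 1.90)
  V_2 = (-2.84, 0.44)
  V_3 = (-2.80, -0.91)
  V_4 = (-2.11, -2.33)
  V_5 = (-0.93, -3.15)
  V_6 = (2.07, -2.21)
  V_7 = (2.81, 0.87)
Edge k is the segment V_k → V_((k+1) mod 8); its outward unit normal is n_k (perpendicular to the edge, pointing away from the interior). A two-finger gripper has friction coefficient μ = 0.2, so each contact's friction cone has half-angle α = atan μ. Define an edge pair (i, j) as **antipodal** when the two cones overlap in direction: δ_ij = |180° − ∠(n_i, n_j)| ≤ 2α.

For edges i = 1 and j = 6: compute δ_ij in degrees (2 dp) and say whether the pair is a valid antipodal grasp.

α = atan 0.2 = 11.31°;  2α = 22.62°
edge 1: e_1 = (-0.54, -1.46);  n_1 = (-0.9379, +0.3469)
edge 6: e_6 = (+0.74, +3.08);  n_6 = (+0.9723, -0.2336)
∠(n_1, n_6) = 173.21°
δ = |180° − 173.21°| = 6.79°
6.79° ≤ 2α = 22.62°  →  valid

δ = 6.79°, valid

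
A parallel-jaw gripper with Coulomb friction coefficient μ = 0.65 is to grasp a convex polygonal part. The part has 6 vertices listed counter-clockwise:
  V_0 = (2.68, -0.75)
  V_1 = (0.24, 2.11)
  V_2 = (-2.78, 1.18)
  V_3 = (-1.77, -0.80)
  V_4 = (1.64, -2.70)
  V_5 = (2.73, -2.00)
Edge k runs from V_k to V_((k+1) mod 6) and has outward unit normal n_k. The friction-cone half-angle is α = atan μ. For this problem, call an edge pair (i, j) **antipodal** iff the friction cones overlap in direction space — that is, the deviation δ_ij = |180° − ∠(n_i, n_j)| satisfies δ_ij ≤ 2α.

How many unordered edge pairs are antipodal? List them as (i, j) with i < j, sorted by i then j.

α = atan 0.65 = 33.02°;  2α = 66.05°
n_0 = (+0.7608, +0.6490)
n_1 = (-0.2943, +0.9557)
n_2 = (-0.8908, -0.4544)
n_3 = (-0.4867, -0.8736)
n_4 = (+0.5404, -0.8414)
n_5 = (+0.9992, +0.0400)
  (0,1): δ = 113.35°  ·
  (0,2): δ = 13.44°  ✓
  (0,3): δ = 20.41°  ✓
  (0,4): δ = 82.24°  ·
  (0,5): δ = 141.82°  ·
  (1,2): δ = 80.09°  ·
  (1,3): δ = 46.24°  ✓
  (1,4): δ = 15.59°  ✓
  (1,5): δ = 75.17°  ·
  (2,3): δ = 146.15°  ·
  (2,4): δ = 84.32°  ·
  (2,5): δ = 24.74°  ✓
  (3,4): δ = 118.17°  ·
  (3,5): δ = 58.58°  ✓
  (4,5): δ = 120.42°  ·
antipodal pairs: 6

count = 6; pairs: (0,2), (0,3), (1,3), (1,4), (2,5), (3,5)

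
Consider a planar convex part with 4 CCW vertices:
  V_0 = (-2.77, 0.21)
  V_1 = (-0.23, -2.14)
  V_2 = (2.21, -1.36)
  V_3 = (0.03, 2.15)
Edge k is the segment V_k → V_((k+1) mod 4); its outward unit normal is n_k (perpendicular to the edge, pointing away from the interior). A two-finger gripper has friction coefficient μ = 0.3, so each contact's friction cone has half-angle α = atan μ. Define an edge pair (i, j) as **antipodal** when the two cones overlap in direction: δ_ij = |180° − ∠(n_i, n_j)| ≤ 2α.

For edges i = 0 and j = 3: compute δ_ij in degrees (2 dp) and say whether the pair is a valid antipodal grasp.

α = atan 0.3 = 16.70°;  2α = 33.40°
edge 0: e_0 = (+2.54, -2.35);  n_0 = (-0.6791, -0.7340)
edge 3: e_3 = (-2.80, -1.94);  n_3 = (-0.5695, +0.8220)
∠(n_0, n_3) = 102.51°
δ = |180° − 102.51°| = 77.49°
77.49° > 2α = 33.40°  →  invalid

δ = 77.49°, invalid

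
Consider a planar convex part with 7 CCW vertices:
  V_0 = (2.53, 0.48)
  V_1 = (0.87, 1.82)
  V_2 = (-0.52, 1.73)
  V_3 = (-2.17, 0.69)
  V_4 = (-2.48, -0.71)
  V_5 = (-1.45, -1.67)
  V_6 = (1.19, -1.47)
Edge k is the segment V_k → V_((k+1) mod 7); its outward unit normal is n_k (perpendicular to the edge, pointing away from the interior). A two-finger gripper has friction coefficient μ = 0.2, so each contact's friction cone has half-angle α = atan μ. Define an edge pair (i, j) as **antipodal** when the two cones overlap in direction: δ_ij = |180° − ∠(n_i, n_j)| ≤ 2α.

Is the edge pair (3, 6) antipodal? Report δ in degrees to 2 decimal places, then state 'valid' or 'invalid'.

δ = 22.01°, valid

α = atan 0.2 = 11.31°;  2α = 22.62°
edge 3: e_3 = (-0.31, -1.40);  n_3 = (-0.9764, +0.2162)
edge 6: e_6 = (+1.34, +1.95);  n_6 = (+0.8242, -0.5663)
∠(n_3, n_6) = 157.99°
δ = |180° − 157.99°| = 22.01°
22.01° ≤ 2α = 22.62°  →  valid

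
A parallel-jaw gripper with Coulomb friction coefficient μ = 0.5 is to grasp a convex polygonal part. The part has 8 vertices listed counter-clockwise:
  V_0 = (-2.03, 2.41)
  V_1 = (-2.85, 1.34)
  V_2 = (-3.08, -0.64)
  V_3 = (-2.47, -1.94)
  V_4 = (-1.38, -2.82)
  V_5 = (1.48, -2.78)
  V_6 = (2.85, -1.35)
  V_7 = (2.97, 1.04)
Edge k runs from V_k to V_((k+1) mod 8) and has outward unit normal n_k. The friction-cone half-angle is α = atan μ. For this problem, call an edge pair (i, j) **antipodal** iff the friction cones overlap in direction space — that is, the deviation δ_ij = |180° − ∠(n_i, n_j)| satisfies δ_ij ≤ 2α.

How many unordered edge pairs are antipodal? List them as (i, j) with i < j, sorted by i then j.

α = atan 0.5 = 26.57°;  2α = 53.13°
n_0 = (-0.7937, +0.6083)
n_1 = (-0.9933, +0.1154)
n_2 = (-0.9053, -0.4248)
n_3 = (-0.6282, -0.7781)
n_4 = (+0.0140, -0.9999)
n_5 = (+0.7221, -0.6918)
n_6 = (+0.9987, -0.0501)
n_7 = (+0.2643, +0.9645)
  (0,1): δ = 149.16°  ·
  (0,2): δ = 117.40°  ·
  (0,3): δ = 91.45°  ·
  (0,4): δ = 51.73°  ✓
  (0,5): δ = 6.31°  ✓
  (0,6): δ = 34.59°  ✓
  (0,7): δ = 112.14°  ·
  (1,2): δ = 148.24°  ·
  (1,3): δ = 122.29°  ·
  (1,4): δ = 82.57°  ·
  (1,5): δ = 37.15°  ✓
  (1,6): δ = 3.75°  ✓
  (1,7): δ = 81.30°  ·
  (2,3): δ = 154.05°  ·
  (2,4): δ = 114.34°  ·
  (2,5): δ = 68.91°  ·
  (2,6): δ = 28.01°  ✓
  (2,7): δ = 49.54°  ✓
  (3,4): δ = 140.28°  ·
  (3,5): δ = 94.86°  ·
  (3,6): δ = 53.96°  ·
  (3,7): δ = 23.59°  ✓
  (4,5): δ = 134.57°  ·
  (4,6): δ = 93.68°  ·
  (4,7): δ = 16.12°  ✓
  (5,6): δ = 139.10°  ·
  (5,7): δ = 61.55°  ·
  (6,7): δ = 102.45°  ·
antipodal pairs: 9

count = 9; pairs: (0,4), (0,5), (0,6), (1,5), (1,6), (2,6), (2,7), (3,7), (4,7)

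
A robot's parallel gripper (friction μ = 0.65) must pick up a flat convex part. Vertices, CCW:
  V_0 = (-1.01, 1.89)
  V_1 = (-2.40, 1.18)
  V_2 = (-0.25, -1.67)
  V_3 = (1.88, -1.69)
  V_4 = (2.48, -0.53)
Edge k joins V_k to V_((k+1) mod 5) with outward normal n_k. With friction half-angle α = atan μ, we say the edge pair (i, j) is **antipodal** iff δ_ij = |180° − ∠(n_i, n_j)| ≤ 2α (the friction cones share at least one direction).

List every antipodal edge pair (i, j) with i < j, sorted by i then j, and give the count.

count = 5; pairs: (0,2), (0,3), (1,3), (1,4), (2,4)

α = atan 0.65 = 33.02°;  2α = 66.05°
n_0 = (-0.4549, +0.8906)
n_1 = (-0.7983, -0.6022)
n_2 = (-0.0094, -1.0000)
n_3 = (+0.8882, -0.4594)
n_4 = (+0.5698, +0.8218)
  (0,1): δ = 80.03°  ·
  (0,2): δ = 27.60°  ✓
  (0,3): δ = 35.59°  ✓
  (0,4): δ = 118.20°  ·
  (1,2): δ = 127.57°  ·
  (1,3): δ = 64.38°  ✓
  (1,4): δ = 18.23°  ✓
  (2,3): δ = 116.81°  ·
  (2,4): δ = 34.20°  ✓
  (3,4): δ = 97.39°  ·
antipodal pairs: 5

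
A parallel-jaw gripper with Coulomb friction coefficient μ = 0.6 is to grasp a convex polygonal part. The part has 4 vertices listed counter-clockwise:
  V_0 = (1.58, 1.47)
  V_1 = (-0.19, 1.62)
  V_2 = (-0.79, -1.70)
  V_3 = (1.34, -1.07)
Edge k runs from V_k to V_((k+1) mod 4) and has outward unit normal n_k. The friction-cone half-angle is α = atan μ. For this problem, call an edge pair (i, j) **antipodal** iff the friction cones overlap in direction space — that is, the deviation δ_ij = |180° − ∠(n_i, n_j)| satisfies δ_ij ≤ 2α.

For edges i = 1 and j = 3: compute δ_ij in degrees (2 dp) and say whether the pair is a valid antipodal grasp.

α = atan 0.6 = 30.96°;  2α = 61.93°
edge 1: e_1 = (-0.60, -3.32);  n_1 = (-0.9841, +0.1778)
edge 3: e_3 = (+0.24, +2.54);  n_3 = (+0.9956, -0.0941)
∠(n_1, n_3) = 175.15°
δ = |180° − 175.15°| = 4.85°
4.85° ≤ 2α = 61.93°  →  valid

δ = 4.85°, valid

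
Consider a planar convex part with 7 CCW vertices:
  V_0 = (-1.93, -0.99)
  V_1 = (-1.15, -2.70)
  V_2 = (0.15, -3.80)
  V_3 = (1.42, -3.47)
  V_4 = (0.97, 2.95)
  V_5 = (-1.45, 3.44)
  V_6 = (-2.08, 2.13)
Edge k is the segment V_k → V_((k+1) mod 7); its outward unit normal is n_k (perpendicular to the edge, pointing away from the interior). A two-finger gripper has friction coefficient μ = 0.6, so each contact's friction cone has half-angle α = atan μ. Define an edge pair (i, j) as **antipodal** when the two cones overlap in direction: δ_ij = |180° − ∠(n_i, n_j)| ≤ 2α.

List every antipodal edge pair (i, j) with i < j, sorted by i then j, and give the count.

count = 8; pairs: (0,3), (0,4), (1,3), (1,4), (2,4), (2,5), (3,5), (3,6)

α = atan 0.6 = 30.96°;  2α = 61.93°
n_0 = (-0.9098, -0.4150)
n_1 = (-0.6459, -0.7634)
n_2 = (+0.2515, -0.9679)
n_3 = (+0.9976, +0.0699)
n_4 = (+0.1985, +0.9801)
n_5 = (-0.9012, +0.4334)
n_6 = (-0.9988, -0.0480)
  (0,1): δ = 154.76°  ·
  (0,2): δ = 99.95°  ·
  (0,3): δ = 20.51°  ✓
  (0,4): δ = 54.03°  ✓
  (0,5): δ = 129.80°  ·
  (0,6): δ = 158.23°  ·
  (1,2): δ = 125.20°  ·
  (1,3): δ = 45.75°  ✓
  (1,4): δ = 28.79°  ✓
  (1,5): δ = 104.55°  ·
  (1,6): δ = 132.99°  ·
  (2,3): δ = 100.56°  ·
  (2,4): δ = 26.01°  ✓
  (2,5): δ = 49.75°  ✓
  (2,6): δ = 78.19°  ·
  (3,4): δ = 105.46°  ·
  (3,5): δ = 29.69°  ✓
  (3,6): δ = 1.26°  ✓
  (4,5): δ = 104.24°  ·
  (4,6): δ = 75.80°  ·
  (5,6): δ = 151.56°  ·
antipodal pairs: 8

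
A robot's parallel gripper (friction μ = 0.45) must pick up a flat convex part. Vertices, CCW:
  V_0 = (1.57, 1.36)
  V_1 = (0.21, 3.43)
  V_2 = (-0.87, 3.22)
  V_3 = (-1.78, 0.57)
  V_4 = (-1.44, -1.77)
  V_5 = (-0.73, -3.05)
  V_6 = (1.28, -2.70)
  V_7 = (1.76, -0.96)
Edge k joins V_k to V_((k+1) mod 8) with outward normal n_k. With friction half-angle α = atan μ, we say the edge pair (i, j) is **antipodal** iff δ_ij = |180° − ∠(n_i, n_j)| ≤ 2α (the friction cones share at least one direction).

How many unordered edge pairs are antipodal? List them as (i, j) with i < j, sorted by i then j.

α = atan 0.45 = 24.23°;  2α = 48.46°
n_0 = (+0.8358, +0.5491)
n_1 = (-0.1909, +0.9816)
n_2 = (-0.9458, +0.3248)
n_3 = (-0.9896, -0.1438)
n_4 = (-0.8745, -0.4851)
n_5 = (+0.1715, -0.9852)
n_6 = (+0.9640, -0.2659)
n_7 = (+0.9967, +0.0816)
  (0,1): δ = 112.30°  ·
  (0,2): δ = 52.26°  ·
  (0,3): δ = 25.04°  ✓
  (0,4): δ = 4.29°  ✓
  (0,5): δ = 66.57°  ·
  (0,6): δ = 131.27°  ·
  (0,7): δ = 151.38°  ·
  (1,2): δ = 119.96°  ·
  (1,3): δ = 92.74°  ·
  (1,4): δ = 71.99°  ·
  (1,5): δ = 1.13°  ✓
  (1,6): δ = 63.57°  ·
  (1,7): δ = 83.68°  ·
  (2,3): δ = 152.78°  ·
  (2,4): δ = 132.03°  ·
  (2,5): δ = 61.17°  ·
  (2,6): δ = 3.53°  ✓
  (2,7): δ = 23.63°  ✓
  (3,4): δ = 159.25°  ·
  (3,5): δ = 88.39°  ·
  (3,6): δ = 23.69°  ✓
  (3,7): δ = 3.59°  ✓
  (4,5): δ = 109.14°  ·
  (4,6): δ = 44.44°  ✓
  (4,7): δ = 24.33°  ✓
  (5,6): δ = 115.30°  ·
  (5,7): δ = 95.20°  ·
  (6,7): δ = 159.90°  ·
antipodal pairs: 9

count = 9; pairs: (0,3), (0,4), (1,5), (2,6), (2,7), (3,6), (3,7), (4,6), (4,7)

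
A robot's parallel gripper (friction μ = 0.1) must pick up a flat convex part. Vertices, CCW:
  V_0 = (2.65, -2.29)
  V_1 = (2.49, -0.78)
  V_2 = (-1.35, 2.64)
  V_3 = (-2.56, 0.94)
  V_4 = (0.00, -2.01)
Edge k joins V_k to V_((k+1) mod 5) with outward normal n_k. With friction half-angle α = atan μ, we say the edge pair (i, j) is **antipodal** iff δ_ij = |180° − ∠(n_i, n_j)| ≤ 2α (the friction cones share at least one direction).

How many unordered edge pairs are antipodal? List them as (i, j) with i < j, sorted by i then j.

α = atan 0.1 = 5.71°;  2α = 11.42°
n_0 = (+0.9944, +0.1054)
n_1 = (+0.6651, +0.7468)
n_2 = (-0.8147, +0.5799)
n_3 = (-0.7553, -0.6554)
n_4 = (-0.1051, -0.9945)
  (0,1): δ = 137.74°  ·
  (0,2): δ = 41.49°  ·
  (0,3): δ = 34.90°  ·
  (0,4): δ = 77.92°  ·
  (1,2): δ = 83.75°  ·
  (1,3): δ = 7.36°  ✓
  (1,4): δ = 35.66°  ·
  (2,3): δ = 103.61°  ·
  (2,4): δ = 60.59°  ·
  (3,4): δ = 136.98°  ·
antipodal pairs: 1

count = 1; pairs: (1,3)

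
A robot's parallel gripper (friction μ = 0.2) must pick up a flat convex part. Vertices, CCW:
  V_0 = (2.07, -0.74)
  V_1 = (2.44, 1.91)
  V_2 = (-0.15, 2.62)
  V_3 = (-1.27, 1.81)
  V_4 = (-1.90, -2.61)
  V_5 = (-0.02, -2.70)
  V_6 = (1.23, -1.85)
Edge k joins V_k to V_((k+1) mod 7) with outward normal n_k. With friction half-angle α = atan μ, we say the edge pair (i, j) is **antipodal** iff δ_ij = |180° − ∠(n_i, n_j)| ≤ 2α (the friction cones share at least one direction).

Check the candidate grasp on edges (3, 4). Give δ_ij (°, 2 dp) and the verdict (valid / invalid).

α = atan 0.2 = 11.31°;  2α = 22.62°
edge 3: e_3 = (-0.63, -4.42);  n_3 = (-0.9900, +0.1411)
edge 4: e_4 = (+1.88, -0.09);  n_4 = (-0.0478, -0.9989)
∠(n_3, n_4) = 95.37°
δ = |180° − 95.37°| = 84.63°
84.63° > 2α = 22.62°  →  invalid

δ = 84.63°, invalid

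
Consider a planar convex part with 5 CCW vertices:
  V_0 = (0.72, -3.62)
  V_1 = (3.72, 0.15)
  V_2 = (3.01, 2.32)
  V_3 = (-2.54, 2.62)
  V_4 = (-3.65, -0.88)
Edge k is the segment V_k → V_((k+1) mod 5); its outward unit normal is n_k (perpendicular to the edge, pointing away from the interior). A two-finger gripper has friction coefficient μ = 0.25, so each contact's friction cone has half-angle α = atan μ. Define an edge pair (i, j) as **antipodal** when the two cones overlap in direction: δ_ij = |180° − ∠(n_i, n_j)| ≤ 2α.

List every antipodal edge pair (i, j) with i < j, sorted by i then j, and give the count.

count = 1; pairs: (0,3)

α = atan 0.25 = 14.04°;  2α = 28.07°
n_0 = (+0.7825, -0.6227)
n_1 = (+0.9504, +0.3110)
n_2 = (+0.0540, +0.9985)
n_3 = (-0.9532, +0.3023)
n_4 = (-0.5312, -0.8472)
  (0,1): δ = 123.37°  ·
  (0,2): δ = 54.58°  ·
  (0,3): δ = 20.92°  ✓
  (0,4): δ = 96.42°  ·
  (1,2): δ = 111.21°  ·
  (1,3): δ = 35.71°  ·
  (1,4): δ = 39.79°  ·
  (2,3): δ = 104.50°  ·
  (2,4): δ = 28.99°  ·
  (3,4): δ = 104.49°  ·
antipodal pairs: 1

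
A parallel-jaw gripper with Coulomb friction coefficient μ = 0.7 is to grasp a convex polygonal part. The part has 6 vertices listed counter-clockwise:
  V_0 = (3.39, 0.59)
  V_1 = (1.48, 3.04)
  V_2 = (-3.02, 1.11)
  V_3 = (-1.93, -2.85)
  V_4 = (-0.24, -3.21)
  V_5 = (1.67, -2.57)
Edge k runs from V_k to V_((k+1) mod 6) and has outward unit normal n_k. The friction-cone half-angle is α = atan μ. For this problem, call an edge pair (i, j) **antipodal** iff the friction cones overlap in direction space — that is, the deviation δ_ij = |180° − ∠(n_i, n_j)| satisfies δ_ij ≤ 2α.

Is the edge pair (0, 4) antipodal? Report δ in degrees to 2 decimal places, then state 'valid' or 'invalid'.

α = atan 0.7 = 34.99°;  2α = 69.98°
edge 0: e_0 = (-1.91, +2.45);  n_0 = (+0.7887, +0.6148)
edge 4: e_4 = (+1.91, +0.64);  n_4 = (+0.3177, -0.9482)
∠(n_0, n_4) = 109.41°
δ = |180° − 109.41°| = 70.59°
70.59° > 2α = 69.98°  →  invalid

δ = 70.59°, invalid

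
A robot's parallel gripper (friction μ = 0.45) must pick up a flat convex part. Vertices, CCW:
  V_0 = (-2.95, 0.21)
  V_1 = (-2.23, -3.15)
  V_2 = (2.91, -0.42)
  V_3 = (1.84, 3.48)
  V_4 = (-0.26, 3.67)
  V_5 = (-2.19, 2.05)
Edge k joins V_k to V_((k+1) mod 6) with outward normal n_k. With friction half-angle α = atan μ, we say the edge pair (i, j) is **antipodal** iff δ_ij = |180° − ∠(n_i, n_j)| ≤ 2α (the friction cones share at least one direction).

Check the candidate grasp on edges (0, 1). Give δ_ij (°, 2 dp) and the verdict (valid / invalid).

δ = 74.12°, invalid

α = atan 0.45 = 24.23°;  2α = 48.46°
edge 0: e_0 = (+0.72, -3.36);  n_0 = (-0.9778, -0.2095)
edge 1: e_1 = (+5.14, +2.73);  n_1 = (+0.4691, -0.8832)
∠(n_0, n_1) = 105.88°
δ = |180° − 105.88°| = 74.12°
74.12° > 2α = 48.46°  →  invalid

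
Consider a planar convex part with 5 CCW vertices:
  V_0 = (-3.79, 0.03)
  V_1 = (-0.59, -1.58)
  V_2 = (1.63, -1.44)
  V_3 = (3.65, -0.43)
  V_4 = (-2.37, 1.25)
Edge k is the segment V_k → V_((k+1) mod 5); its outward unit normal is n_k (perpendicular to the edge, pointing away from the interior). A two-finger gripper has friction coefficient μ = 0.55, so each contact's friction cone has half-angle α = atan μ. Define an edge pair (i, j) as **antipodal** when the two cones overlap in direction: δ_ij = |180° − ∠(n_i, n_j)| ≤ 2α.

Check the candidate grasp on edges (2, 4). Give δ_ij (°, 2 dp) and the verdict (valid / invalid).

δ = 14.10°, valid

α = atan 0.55 = 28.81°;  2α = 57.62°
edge 2: e_2 = (+2.02, +1.01);  n_2 = (+0.4472, -0.8944)
edge 4: e_4 = (-1.42, -1.22);  n_4 = (-0.6517, +0.7585)
∠(n_2, n_4) = 165.90°
δ = |180° − 165.90°| = 14.10°
14.10° ≤ 2α = 57.62°  →  valid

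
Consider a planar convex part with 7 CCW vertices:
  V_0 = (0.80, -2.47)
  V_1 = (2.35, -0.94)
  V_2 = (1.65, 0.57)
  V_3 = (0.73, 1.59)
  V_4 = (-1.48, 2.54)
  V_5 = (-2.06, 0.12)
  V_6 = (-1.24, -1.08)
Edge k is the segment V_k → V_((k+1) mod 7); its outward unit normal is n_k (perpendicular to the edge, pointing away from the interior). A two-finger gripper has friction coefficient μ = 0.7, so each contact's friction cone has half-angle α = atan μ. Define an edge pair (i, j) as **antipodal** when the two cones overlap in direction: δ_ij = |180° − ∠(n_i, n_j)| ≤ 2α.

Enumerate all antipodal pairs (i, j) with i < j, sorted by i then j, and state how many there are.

count = 10; pairs: (0,3), (0,4), (1,4), (1,5), (1,6), (2,4), (2,5), (2,6), (3,5), (3,6)

α = atan 0.7 = 34.99°;  2α = 69.98°
n_0 = (+0.7025, -0.7117)
n_1 = (+0.9073, +0.4206)
n_2 = (+0.7426, +0.6698)
n_3 = (+0.3949, +0.9187)
n_4 = (-0.9725, +0.2331)
n_5 = (-0.8256, -0.5642)
n_6 = (-0.5631, -0.8264)
  (0,1): δ = 109.76°  ·
  (0,2): δ = 92.58°  ·
  (0,3): δ = 67.89°  ✓
  (0,4): δ = 31.89°  ✓
  (0,5): δ = 79.72°  ·
  (0,6): δ = 101.10°  ·
  (1,2): δ = 162.82°  ·
  (1,3): δ = 138.13°  ·
  (1,4): δ = 38.35°  ✓
  (1,5): δ = 9.47°  ✓
  (1,6): δ = 30.86°  ✓
  (2,3): δ = 155.31°  ·
  (2,4): δ = 55.53°  ✓
  (2,5): δ = 7.70°  ✓
  (2,6): δ = 13.68°  ✓
  (3,4): δ = 80.22°  ·
  (3,5): δ = 32.39°  ✓
  (3,6): δ = 11.01°  ✓
  (4,5): δ = 132.18°  ·
  (4,6): δ = 110.79°  ·
  (5,6): δ = 158.62°  ·
antipodal pairs: 10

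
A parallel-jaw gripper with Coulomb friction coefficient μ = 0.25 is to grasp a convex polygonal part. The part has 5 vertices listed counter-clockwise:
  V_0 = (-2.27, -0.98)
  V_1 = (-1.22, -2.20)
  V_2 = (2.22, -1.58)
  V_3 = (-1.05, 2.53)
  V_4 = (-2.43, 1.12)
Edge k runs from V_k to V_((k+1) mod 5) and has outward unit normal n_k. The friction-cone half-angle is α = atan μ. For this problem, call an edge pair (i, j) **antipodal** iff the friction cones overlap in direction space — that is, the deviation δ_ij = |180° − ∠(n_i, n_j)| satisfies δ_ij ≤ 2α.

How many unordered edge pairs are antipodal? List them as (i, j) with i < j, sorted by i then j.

α = atan 0.25 = 14.04°;  2α = 28.07°
n_0 = (-0.7579, -0.6523)
n_1 = (+0.1774, -0.9841)
n_2 = (+0.7825, +0.6226)
n_3 = (-0.7147, +0.6995)
n_4 = (-0.9971, -0.0760)
  (0,1): δ = 120.50°  ·
  (0,2): δ = 2.21°  ✓
  (0,3): δ = 94.90°  ·
  (0,4): δ = 143.64°  ·
  (1,2): δ = 61.71°  ·
  (1,3): δ = 35.40°  ·
  (1,4): δ = 84.14°  ·
  (2,3): δ = 82.89°  ·
  (2,4): δ = 34.15°  ·
  (3,4): δ = 131.26°  ·
antipodal pairs: 1

count = 1; pairs: (0,2)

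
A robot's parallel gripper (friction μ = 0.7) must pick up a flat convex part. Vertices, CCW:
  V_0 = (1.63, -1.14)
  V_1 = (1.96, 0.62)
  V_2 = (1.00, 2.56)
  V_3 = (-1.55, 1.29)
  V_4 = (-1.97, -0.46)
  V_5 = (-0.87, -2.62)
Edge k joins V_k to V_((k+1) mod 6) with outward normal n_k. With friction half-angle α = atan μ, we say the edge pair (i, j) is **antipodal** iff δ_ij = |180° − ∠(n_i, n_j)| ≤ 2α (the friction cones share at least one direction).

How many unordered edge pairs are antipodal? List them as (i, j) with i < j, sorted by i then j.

α = atan 0.7 = 34.99°;  2α = 69.98°
n_0 = (+0.9829, -0.1843)
n_1 = (+0.8963, +0.4435)
n_2 = (-0.4458, +0.8951)
n_3 = (-0.9724, +0.2334)
n_4 = (-0.8911, -0.4538)
n_5 = (+0.5094, -0.8605)
  (0,1): δ = 143.05°  ·
  (0,2): δ = 52.91°  ✓
  (0,3): δ = 2.88°  ✓
  (0,4): δ = 37.61°  ✓
  (0,5): δ = 131.25°  ·
  (1,2): δ = 89.85°  ·
  (1,3): δ = 39.82°  ✓
  (1,4): δ = 0.66°  ✓
  (1,5): δ = 94.30°  ·
  (2,3): δ = 129.97°  ·
  (2,4): δ = 89.49°  ·
  (2,5): δ = 4.15°  ✓
  (3,4): δ = 139.52°  ·
  (3,5): δ = 45.88°  ✓
  (4,5): δ = 86.36°  ·
antipodal pairs: 7

count = 7; pairs: (0,2), (0,3), (0,4), (1,3), (1,4), (2,5), (3,5)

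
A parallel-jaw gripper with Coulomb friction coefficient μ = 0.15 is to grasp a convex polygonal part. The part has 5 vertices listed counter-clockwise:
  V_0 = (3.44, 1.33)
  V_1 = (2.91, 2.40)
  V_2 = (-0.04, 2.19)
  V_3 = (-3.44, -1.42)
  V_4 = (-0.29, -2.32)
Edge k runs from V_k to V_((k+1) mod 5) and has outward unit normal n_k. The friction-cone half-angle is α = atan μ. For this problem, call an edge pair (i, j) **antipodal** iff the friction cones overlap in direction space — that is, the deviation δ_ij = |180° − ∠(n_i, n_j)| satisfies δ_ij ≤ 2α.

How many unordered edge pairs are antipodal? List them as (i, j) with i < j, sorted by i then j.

count = 1; pairs: (2,4)

α = atan 0.15 = 8.53°;  2α = 17.06°
n_0 = (+0.8961, +0.4439)
n_1 = (-0.0710, +0.9975)
n_2 = (-0.7280, +0.6856)
n_3 = (-0.2747, -0.9615)
n_4 = (+0.6994, -0.7147)
  (0,1): δ = 112.28°  ·
  (0,2): δ = 69.63°  ·
  (0,3): δ = 47.70°  ·
  (0,4): δ = 108.03°  ·
  (1,2): δ = 137.36°  ·
  (1,3): δ = 20.02°  ·
  (1,4): δ = 40.31°  ·
  (2,3): δ = 62.66°  ·
  (2,4): δ = 2.34°  ✓
  (3,4): δ = 119.68°  ·
antipodal pairs: 1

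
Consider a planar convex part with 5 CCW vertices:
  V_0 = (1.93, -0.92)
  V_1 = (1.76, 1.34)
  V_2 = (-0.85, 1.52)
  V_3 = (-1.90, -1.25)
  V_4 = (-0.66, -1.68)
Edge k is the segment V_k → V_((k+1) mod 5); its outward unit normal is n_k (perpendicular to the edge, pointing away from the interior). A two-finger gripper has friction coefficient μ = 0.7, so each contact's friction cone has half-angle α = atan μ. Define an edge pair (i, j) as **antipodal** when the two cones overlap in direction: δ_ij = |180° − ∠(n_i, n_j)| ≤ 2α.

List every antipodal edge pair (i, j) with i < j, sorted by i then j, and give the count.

α = atan 0.7 = 34.99°;  2α = 69.98°
n_0 = (+0.9972, +0.0750)
n_1 = (+0.0688, +0.9976)
n_2 = (-0.9351, +0.3545)
n_3 = (-0.3276, -0.9448)
n_4 = (+0.2816, -0.9595)
  (0,1): δ = 98.25°  ·
  (0,2): δ = 25.06°  ✓
  (0,3): δ = 66.57°  ✓
  (0,4): δ = 102.05°  ·
  (1,2): δ = 106.81°  ·
  (1,3): δ = 15.18°  ✓
  (1,4): δ = 20.30°  ✓
  (2,3): δ = 88.37°  ·
  (2,4): δ = 52.89°  ✓
  (3,4): δ = 144.52°  ·
antipodal pairs: 5

count = 5; pairs: (0,2), (0,3), (1,3), (1,4), (2,4)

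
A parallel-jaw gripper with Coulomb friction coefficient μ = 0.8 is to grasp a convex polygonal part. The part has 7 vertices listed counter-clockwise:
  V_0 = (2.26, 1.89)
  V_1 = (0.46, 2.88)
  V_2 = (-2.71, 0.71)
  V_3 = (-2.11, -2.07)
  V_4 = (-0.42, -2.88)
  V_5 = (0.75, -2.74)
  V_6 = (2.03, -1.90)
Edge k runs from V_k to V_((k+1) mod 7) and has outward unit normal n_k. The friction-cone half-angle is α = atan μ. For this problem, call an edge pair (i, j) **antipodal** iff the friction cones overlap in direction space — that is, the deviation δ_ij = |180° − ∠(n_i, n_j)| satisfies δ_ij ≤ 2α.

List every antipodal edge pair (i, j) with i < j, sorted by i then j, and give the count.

α = atan 0.8 = 38.66°;  2α = 77.32°
n_0 = (+0.4819, +0.8762)
n_1 = (-0.5649, +0.8252)
n_2 = (-0.9775, -0.2110)
n_3 = (-0.4322, -0.9018)
n_4 = (+0.1188, -0.9929)
n_5 = (+0.5487, -0.8360)
n_6 = (+0.9982, -0.0606)
  (0,1): δ = 116.80°  ·
  (0,2): δ = 49.01°  ✓
  (0,3): δ = 3.20°  ✓
  (0,4): δ = 35.63°  ✓
  (0,5): δ = 62.09°  ✓
  (0,6): δ = 115.34°  ·
  (1,2): δ = 112.21°  ·
  (1,3): δ = 60.00°  ✓
  (1,4): δ = 27.57°  ✓
  (1,5): δ = 1.12°  ✓
  (1,6): δ = 52.13°  ✓
  (2,3): δ = 127.79°  ·
  (2,4): δ = 95.36°  ·
  (2,5): δ = 68.90°  ✓
  (2,6): δ = 15.65°  ✓
  (3,4): δ = 147.57°  ·
  (3,5): δ = 121.12°  ·
  (3,6): δ = 67.86°  ✓
  (4,5): δ = 153.55°  ·
  (4,6): δ = 100.30°  ·
  (5,6): δ = 126.75°  ·
antipodal pairs: 11

count = 11; pairs: (0,2), (0,3), (0,4), (0,5), (1,3), (1,4), (1,5), (1,6), (2,5), (2,6), (3,6)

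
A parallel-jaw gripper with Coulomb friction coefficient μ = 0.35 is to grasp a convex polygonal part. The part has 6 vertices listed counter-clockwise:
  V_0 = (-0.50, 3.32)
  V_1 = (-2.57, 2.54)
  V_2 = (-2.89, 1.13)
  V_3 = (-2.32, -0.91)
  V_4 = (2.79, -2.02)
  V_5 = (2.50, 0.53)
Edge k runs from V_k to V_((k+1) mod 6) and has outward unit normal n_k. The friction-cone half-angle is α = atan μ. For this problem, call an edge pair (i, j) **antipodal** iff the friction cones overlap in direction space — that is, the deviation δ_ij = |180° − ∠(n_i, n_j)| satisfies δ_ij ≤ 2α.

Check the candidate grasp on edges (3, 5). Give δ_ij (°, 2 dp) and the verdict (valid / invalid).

δ = 30.67°, valid

α = atan 0.35 = 19.29°;  2α = 38.58°
edge 3: e_3 = (+5.11, -1.11);  n_3 = (-0.2123, -0.9772)
edge 5: e_5 = (-3.00, +2.79);  n_5 = (+0.6810, +0.7323)
∠(n_3, n_5) = 149.33°
δ = |180° − 149.33°| = 30.67°
30.67° ≤ 2α = 38.58°  →  valid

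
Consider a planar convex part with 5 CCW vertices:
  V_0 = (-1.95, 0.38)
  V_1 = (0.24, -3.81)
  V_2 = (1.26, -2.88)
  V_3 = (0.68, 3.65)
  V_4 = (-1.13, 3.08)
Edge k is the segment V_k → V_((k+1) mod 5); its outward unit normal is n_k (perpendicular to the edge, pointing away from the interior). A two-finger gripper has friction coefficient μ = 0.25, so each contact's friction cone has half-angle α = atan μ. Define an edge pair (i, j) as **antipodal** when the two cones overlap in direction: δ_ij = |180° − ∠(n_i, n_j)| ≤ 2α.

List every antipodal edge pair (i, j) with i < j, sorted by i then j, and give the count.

α = atan 0.25 = 14.04°;  2α = 28.07°
n_0 = (-0.8862, -0.4632)
n_1 = (+0.6738, -0.7390)
n_2 = (+0.9961, +0.0885)
n_3 = (-0.3004, +0.9538)
n_4 = (-0.9568, +0.2906)
  (0,1): δ = 75.24°  ·
  (0,2): δ = 22.52°  ✓
  (0,3): δ = 79.89°  ·
  (0,4): δ = 135.51°  ·
  (1,2): δ = 127.28°  ·
  (1,3): δ = 24.88°  ✓
  (1,4): δ = 30.75°  ·
  (2,3): δ = 77.60°  ·
  (2,4): δ = 21.97°  ✓
  (3,4): δ = 124.37°  ·
antipodal pairs: 3

count = 3; pairs: (0,2), (1,3), (2,4)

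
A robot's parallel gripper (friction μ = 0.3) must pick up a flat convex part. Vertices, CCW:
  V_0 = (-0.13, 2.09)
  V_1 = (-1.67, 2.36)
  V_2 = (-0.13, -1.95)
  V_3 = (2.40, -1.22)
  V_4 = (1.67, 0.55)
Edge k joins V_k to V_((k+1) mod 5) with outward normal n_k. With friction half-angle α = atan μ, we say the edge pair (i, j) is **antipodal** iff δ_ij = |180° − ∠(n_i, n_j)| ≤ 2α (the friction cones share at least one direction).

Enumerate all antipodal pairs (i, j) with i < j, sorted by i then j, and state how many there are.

count = 3; pairs: (0,2), (1,3), (1,4)

α = atan 0.3 = 16.70°;  2α = 33.40°
n_0 = (+0.1727, +0.9850)
n_1 = (-0.9417, -0.3365)
n_2 = (+0.2772, -0.9608)
n_3 = (+0.9245, +0.3813)
n_4 = (+0.6501, +0.7599)
  (0,1): δ = 60.39°  ·
  (0,2): δ = 26.04°  ✓
  (0,3): δ = 122.36°  ·
  (0,4): δ = 149.40°  ·
  (1,2): δ = 93.57°  ·
  (1,3): δ = 2.75°  ✓
  (1,4): δ = 29.79°  ✓
  (2,3): δ = 83.68°  ·
  (2,4): δ = 56.64°  ·
  (3,4): δ = 152.96°  ·
antipodal pairs: 3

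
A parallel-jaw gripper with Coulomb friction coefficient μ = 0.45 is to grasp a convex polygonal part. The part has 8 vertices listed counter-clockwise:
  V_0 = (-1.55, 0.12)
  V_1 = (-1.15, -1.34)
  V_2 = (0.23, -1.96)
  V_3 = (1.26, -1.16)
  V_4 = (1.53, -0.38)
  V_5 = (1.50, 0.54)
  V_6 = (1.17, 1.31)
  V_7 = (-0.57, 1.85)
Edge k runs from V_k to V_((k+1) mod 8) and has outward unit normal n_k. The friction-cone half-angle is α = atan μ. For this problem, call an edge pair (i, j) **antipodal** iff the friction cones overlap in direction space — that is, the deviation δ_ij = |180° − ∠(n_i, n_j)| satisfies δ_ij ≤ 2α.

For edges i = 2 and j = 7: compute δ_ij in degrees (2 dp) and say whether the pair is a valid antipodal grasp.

δ = 22.63°, valid

α = atan 0.45 = 24.23°;  2α = 48.46°
edge 2: e_2 = (+1.03, +0.80);  n_2 = (+0.6134, -0.7898)
edge 7: e_7 = (-0.98, -1.73);  n_7 = (-0.8701, +0.4929)
∠(n_2, n_7) = 157.37°
δ = |180° − 157.37°| = 22.63°
22.63° ≤ 2α = 48.46°  →  valid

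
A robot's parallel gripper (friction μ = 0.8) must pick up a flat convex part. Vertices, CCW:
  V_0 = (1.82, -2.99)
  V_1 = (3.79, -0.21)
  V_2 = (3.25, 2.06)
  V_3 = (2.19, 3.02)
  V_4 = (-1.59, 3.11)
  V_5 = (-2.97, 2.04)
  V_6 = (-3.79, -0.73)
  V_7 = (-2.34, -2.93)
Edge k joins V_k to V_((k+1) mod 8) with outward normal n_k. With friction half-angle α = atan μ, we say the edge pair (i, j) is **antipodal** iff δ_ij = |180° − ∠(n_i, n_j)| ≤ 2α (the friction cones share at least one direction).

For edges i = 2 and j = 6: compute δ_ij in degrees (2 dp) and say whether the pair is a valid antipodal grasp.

δ = 14.45°, valid

α = atan 0.8 = 38.66°;  2α = 77.32°
edge 2: e_2 = (-1.06, +0.96);  n_2 = (+0.6713, +0.7412)
edge 6: e_6 = (+1.45, -2.20);  n_6 = (-0.8350, -0.5503)
∠(n_2, n_6) = 165.55°
δ = |180° − 165.55°| = 14.45°
14.45° ≤ 2α = 77.32°  →  valid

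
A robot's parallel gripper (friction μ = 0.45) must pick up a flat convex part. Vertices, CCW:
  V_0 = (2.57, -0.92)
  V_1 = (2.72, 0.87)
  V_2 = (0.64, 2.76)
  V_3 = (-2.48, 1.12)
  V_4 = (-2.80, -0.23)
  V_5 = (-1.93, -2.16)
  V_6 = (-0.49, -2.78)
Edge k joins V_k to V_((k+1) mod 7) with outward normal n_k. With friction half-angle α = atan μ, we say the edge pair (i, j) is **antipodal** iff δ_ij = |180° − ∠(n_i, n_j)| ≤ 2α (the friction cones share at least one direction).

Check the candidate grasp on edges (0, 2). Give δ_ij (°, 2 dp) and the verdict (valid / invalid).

δ = 57.48°, invalid

α = atan 0.45 = 24.23°;  2α = 48.46°
edge 0: e_0 = (+0.15, +1.79);  n_0 = (+0.9965, -0.0835)
edge 2: e_2 = (-3.12, -1.64);  n_2 = (-0.4653, +0.8852)
∠(n_0, n_2) = 122.52°
δ = |180° − 122.52°| = 57.48°
57.48° > 2α = 48.46°  →  invalid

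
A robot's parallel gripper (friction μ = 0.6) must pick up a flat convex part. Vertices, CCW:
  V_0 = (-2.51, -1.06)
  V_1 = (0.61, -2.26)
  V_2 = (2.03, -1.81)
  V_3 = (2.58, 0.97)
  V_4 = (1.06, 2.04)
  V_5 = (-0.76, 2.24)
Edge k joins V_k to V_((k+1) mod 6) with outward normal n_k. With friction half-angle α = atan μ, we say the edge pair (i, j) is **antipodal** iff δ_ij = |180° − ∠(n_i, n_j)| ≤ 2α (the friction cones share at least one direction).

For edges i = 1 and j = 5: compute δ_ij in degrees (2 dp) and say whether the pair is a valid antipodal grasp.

δ = 44.48°, valid

α = atan 0.6 = 30.96°;  2α = 61.93°
edge 1: e_1 = (+1.42, +0.45);  n_1 = (+0.3021, -0.9533)
edge 5: e_5 = (-1.75, -3.30);  n_5 = (-0.8835, +0.4685)
∠(n_1, n_5) = 135.52°
δ = |180° − 135.52°| = 44.48°
44.48° ≤ 2α = 61.93°  →  valid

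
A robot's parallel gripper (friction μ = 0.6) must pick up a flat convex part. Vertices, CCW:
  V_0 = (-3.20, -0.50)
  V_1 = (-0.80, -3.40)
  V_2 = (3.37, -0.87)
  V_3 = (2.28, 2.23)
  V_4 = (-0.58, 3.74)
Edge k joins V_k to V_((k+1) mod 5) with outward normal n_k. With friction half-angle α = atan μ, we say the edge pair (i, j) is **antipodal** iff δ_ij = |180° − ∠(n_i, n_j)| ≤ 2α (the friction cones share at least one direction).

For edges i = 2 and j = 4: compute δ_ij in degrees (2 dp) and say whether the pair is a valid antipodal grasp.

α = atan 0.6 = 30.96°;  2α = 61.93°
edge 2: e_2 = (-1.09, +3.10);  n_2 = (+0.9434, +0.3317)
edge 4: e_4 = (-2.62, -4.24);  n_4 = (-0.8507, +0.5257)
∠(n_2, n_4) = 128.91°
δ = |180° − 128.91°| = 51.09°
51.09° ≤ 2α = 61.93°  →  valid

δ = 51.09°, valid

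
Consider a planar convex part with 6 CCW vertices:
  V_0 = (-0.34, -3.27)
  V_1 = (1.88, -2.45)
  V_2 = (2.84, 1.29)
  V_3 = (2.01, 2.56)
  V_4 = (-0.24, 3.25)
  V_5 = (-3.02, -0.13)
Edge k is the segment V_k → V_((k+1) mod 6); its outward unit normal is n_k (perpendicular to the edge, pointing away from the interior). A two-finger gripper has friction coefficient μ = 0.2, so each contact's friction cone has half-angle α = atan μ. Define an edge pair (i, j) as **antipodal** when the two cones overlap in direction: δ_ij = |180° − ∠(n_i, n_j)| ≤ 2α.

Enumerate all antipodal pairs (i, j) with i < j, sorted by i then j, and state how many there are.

count = 1; pairs: (2,5)

α = atan 0.2 = 11.31°;  2α = 22.62°
n_0 = (+0.3465, -0.9381)
n_1 = (+0.9686, -0.2486)
n_2 = (+0.8371, +0.5471)
n_3 = (+0.2932, +0.9561)
n_4 = (-0.7723, +0.6352)
n_5 = (-0.7606, -0.6492)
  (0,1): δ = 124.67°  ·
  (0,2): δ = 77.11°  ·
  (0,3): δ = 37.32°  ·
  (0,4): δ = 30.29°  ·
  (0,5): δ = 110.21°  ·
  (1,2): δ = 132.44°  ·
  (1,3): δ = 92.65°  ·
  (1,4): δ = 25.04°  ·
  (1,5): δ = 54.88°  ·
  (2,3): δ = 140.22°  ·
  (2,4): δ = 72.60°  ·
  (2,5): δ = 7.31°  ✓
  (3,4): δ = 112.39°  ·
  (3,5): δ = 32.47°  ·
  (4,5): δ = 100.08°  ·
antipodal pairs: 1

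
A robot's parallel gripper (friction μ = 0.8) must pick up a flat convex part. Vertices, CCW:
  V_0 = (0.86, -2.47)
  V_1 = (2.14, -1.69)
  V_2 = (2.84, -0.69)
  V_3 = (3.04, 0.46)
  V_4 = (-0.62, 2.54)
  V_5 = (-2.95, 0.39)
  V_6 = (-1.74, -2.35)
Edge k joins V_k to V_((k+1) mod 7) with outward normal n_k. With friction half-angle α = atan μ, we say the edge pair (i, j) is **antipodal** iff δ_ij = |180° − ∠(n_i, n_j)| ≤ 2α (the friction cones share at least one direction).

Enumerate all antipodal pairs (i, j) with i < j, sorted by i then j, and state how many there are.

α = atan 0.8 = 38.66°;  2α = 77.32°
n_0 = (+0.5204, -0.8539)
n_1 = (+0.8192, -0.5735)
n_2 = (+0.9852, -0.1713)
n_3 = (+0.4941, +0.8694)
n_4 = (-0.6781, +0.7349)
n_5 = (-0.9148, -0.4040)
n_6 = (-0.0461, -0.9989)
  (0,1): δ = 156.35°  ·
  (0,2): δ = 131.22°  ·
  (0,3): δ = 60.97°  ✓
  (0,4): δ = 11.34°  ✓
  (0,5): δ = 82.47°  ·
  (0,6): δ = 146.00°  ·
  (1,2): δ = 154.87°  ·
  (1,3): δ = 84.62°  ·
  (1,4): δ = 12.31°  ✓
  (1,5): δ = 58.82°  ✓
  (1,6): δ = 122.35°  ·
  (2,3): δ = 109.74°  ·
  (2,4): δ = 37.44°  ✓
  (2,5): δ = 33.69°  ✓
  (2,6): δ = 97.22°  ·
  (3,4): δ = 107.69°  ·
  (3,5): δ = 36.56°  ✓
  (3,6): δ = 26.97°  ✓
  (4,5): δ = 108.87°  ·
  (4,6): δ = 45.34°  ✓
  (5,6): δ = 116.47°  ·
antipodal pairs: 9

count = 9; pairs: (0,3), (0,4), (1,4), (1,5), (2,4), (2,5), (3,5), (3,6), (4,6)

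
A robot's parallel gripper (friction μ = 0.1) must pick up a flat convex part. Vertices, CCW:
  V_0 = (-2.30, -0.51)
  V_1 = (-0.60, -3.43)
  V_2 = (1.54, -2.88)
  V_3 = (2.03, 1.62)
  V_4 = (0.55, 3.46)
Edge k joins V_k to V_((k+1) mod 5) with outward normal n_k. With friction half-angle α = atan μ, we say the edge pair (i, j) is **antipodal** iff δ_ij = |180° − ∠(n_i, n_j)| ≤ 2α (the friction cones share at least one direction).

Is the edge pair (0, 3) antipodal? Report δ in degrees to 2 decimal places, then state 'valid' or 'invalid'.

α = atan 0.1 = 5.71°;  2α = 11.42°
edge 0: e_0 = (+1.70, -2.92);  n_0 = (-0.8642, -0.5031)
edge 3: e_3 = (-1.48, +1.84);  n_3 = (+0.7792, +0.6268)
∠(n_0, n_3) = 171.40°
δ = |180° − 171.40°| = 8.60°
8.60° ≤ 2α = 11.42°  →  valid

δ = 8.60°, valid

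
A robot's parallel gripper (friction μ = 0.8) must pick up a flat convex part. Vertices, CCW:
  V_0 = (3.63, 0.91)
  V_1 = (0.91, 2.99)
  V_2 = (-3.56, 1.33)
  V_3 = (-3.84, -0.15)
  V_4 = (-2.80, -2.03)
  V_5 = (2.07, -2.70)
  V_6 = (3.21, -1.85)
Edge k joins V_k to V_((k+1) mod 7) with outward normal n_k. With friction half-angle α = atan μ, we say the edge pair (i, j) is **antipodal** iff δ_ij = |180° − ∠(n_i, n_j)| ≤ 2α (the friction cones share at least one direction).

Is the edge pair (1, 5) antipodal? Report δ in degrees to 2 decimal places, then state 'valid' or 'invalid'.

δ = 16.34°, valid

α = atan 0.8 = 38.66°;  2α = 77.32°
edge 1: e_1 = (-4.47, -1.66);  n_1 = (-0.3481, +0.9374)
edge 5: e_5 = (+1.14, +0.85);  n_5 = (+0.5977, -0.8017)
∠(n_1, n_5) = 163.66°
δ = |180° − 163.66°| = 16.34°
16.34° ≤ 2α = 77.32°  →  valid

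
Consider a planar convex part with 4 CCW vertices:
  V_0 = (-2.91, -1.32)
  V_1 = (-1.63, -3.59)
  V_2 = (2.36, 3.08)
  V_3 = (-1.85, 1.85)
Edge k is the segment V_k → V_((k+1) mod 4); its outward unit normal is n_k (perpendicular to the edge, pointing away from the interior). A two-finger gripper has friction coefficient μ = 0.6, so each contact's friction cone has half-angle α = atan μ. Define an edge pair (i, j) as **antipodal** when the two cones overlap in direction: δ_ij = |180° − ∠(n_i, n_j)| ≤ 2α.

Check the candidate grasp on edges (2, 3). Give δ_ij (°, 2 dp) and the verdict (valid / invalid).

α = atan 0.6 = 30.96°;  2α = 61.93°
edge 2: e_2 = (-4.21, -1.23);  n_2 = (-0.2804, +0.9599)
edge 3: e_3 = (-1.06, -3.17);  n_3 = (-0.9484, +0.3171)
∠(n_2, n_3) = 55.22°
δ = |180° − 55.22°| = 124.78°
124.78° > 2α = 61.93°  →  invalid

δ = 124.78°, invalid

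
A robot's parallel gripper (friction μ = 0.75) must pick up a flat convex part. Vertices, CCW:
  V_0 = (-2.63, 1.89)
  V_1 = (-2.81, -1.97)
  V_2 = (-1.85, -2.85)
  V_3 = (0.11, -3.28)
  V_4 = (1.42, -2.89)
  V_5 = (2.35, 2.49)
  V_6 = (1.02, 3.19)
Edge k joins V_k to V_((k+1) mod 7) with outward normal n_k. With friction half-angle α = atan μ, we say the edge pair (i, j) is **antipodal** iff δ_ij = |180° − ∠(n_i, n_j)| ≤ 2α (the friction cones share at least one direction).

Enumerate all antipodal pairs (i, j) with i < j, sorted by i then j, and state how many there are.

count = 11; pairs: (0,3), (0,4), (0,5), (1,4), (1,5), (1,6), (2,5), (2,6), (3,5), (3,6), (4,6)

α = atan 0.75 = 36.87°;  2α = 73.74°
n_0 = (-0.9989, +0.0466)
n_1 = (-0.6757, -0.7372)
n_2 = (-0.2143, -0.9768)
n_3 = (+0.2853, -0.9584)
n_4 = (+0.9854, -0.1703)
n_5 = (+0.4657, +0.8849)
n_6 = (-0.3355, +0.9420)
  (0,1): δ = 129.84°  ·
  (0,2): δ = 99.70°  ·
  (0,3): δ = 70.75°  ✓
  (0,4): δ = 7.14°  ✓
  (0,5): δ = 64.91°  ✓
  (0,6): δ = 112.27°  ·
  (1,2): δ = 149.86°  ·
  (1,3): δ = 120.91°  ·
  (1,4): δ = 57.30°  ✓
  (1,5): δ = 14.75°  ✓
  (1,6): δ = 62.11°  ✓
  (2,3): δ = 151.05°  ·
  (2,4): δ = 87.43°  ·
  (2,5): δ = 15.38°  ✓
  (2,6): δ = 31.98°  ✓
  (3,4): δ = 116.39°  ·
  (3,5): δ = 44.34°  ✓
  (3,6): δ = 3.03°  ✓
  (4,5): δ = 107.95°  ·
  (4,6): δ = 60.59°  ✓
  (5,6): δ = 132.64°  ·
antipodal pairs: 11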